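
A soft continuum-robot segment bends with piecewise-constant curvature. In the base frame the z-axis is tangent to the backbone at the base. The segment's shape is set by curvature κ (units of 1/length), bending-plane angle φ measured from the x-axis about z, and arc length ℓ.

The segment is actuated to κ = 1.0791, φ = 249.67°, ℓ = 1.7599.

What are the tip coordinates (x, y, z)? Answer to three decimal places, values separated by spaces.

-0.426 -1.149 0.877

θ = κ·ℓ = 1.0791 × 1.7599 = 1.89911 rad
ρ = (1 − cos θ)/κ = (1 − -0.32245)/1.0791 = 1.22551
z = sin θ / κ = 0.94659/1.0791 = 0.87720
x = ρ cos φ = 1.22551 × cos(249.67°) = -0.42577
y = ρ sin φ = 1.22551 × sin(249.67°) = -1.14917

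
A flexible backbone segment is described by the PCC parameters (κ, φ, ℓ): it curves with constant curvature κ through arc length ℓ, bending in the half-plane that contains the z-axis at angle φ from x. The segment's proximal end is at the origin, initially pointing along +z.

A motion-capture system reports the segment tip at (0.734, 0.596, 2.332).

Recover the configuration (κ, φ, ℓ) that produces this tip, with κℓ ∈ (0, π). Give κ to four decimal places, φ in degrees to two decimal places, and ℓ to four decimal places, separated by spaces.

0.2986 39.08 2.5797

ρ = √(x²+y²) = √(0.734² + 0.596²) = 0.94550
φ = atan2(y, x) mod 360° = atan2(0.596, 0.734) = 39.0762°
|p|² = ρ² + z² = 0.94550² + 2.332² = 6.33220
κ = 2ρ / |p|² = 2×0.94550 / 6.33220 = 0.29863
θ = 2·atan2(ρ, z) = 2·atan2(0.94550, 2.332) = 0.77039 rad
ℓ = θ/κ = 0.77039/0.29863 = 2.57971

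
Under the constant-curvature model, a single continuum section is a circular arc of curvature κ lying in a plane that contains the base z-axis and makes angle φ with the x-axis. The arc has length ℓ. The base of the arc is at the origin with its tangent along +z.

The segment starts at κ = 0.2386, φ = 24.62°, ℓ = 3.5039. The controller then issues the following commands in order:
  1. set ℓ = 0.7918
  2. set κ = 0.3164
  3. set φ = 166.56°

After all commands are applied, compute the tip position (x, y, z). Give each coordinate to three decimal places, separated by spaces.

-0.096 0.023 0.784

initial: κ=0.2386, φ=24.62°, ℓ=3.5039
cmd 1: set ℓ=0.7918 → (κ,φ,ℓ)=(0.2386,24.62°,0.7918) → tip=(0.0678,0.0311,0.7871)
cmd 2: set κ=0.3164 → (κ,φ,ℓ)=(0.3164,24.62°,0.7918) → tip=(0.0897,0.0411,0.7835)
cmd 3: set φ=166.56° → (κ,φ,ℓ)=(0.3164,166.56°,0.7918) → tip=(-0.0960,0.0229,0.7835)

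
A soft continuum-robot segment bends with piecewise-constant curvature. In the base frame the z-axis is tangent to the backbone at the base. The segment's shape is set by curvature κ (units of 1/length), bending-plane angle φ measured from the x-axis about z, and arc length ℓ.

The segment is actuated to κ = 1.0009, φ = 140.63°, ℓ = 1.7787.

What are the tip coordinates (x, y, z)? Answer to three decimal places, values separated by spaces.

-0.933 0.766 0.977

θ = κ·ℓ = 1.0009 × 1.7787 = 1.78030 rad
ρ = (1 − cos θ)/κ = (1 − -0.20798)/1.0009 = 1.20689
z = sin θ / κ = 0.97813/1.0009 = 0.97725
x = ρ cos φ = 1.20689 × cos(140.63°) = -0.93300
y = ρ sin φ = 1.20689 × sin(140.63°) = 0.76556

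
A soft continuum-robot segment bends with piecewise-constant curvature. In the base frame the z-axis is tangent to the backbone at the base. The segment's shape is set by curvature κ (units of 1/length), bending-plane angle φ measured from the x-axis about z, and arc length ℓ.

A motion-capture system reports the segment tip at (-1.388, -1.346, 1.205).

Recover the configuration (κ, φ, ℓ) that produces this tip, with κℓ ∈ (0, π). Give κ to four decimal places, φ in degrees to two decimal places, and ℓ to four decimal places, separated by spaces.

0.7450 224.12 2.7206

ρ = √(x²+y²) = √(-1.388² + -1.346²) = 1.93346
φ = atan2(y, x) mod 360° = atan2(-1.346, -1.388) = 224.1199°
|p|² = ρ² + z² = 1.93346² + 1.205² = 5.19029
κ = 2ρ / |p|² = 2×1.93346 / 5.19029 = 0.74503
θ = 2·atan2(ρ, z) = 2·atan2(1.93346, 1.205) = 2.02693 rad
ℓ = θ/κ = 2.02693/0.74503 = 2.72061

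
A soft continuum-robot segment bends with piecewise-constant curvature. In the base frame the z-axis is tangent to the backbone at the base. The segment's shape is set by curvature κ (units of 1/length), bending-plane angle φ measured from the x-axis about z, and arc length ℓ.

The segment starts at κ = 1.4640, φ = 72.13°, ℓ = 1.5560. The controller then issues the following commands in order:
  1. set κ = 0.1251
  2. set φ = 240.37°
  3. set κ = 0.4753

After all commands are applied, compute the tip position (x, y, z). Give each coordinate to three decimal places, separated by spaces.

initial: κ=1.4640, φ=72.13°, ℓ=1.5560
cmd 1: set κ=0.1251 → (κ,φ,ℓ)=(0.1251,72.13°,1.5560) → tip=(0.0463,0.1437,1.5462)
cmd 2: set φ=240.37° → (κ,φ,ℓ)=(0.1251,240.37°,1.5560) → tip=(-0.0746,-0.1312,1.5462)
cmd 3: set κ=0.4753 → (κ,φ,ℓ)=(0.4753,240.37°,1.5560) → tip=(-0.2717,-0.4778,1.4180)

-0.272 -0.478 1.418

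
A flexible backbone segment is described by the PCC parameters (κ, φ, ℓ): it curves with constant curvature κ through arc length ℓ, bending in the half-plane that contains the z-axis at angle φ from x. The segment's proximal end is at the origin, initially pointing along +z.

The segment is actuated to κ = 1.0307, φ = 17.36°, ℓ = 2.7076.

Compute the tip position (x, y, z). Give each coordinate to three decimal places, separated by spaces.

θ = κ·ℓ = 1.0307 × 2.7076 = 2.79072 rad
ρ = (1 − cos θ)/κ = (1 − -0.93907)/1.0307 = 1.88132
z = sin θ / κ = 0.34371/1.0307 = 0.33348
x = ρ cos φ = 1.88132 × cos(17.36°) = 1.79562
y = ρ sin φ = 1.88132 × sin(17.36°) = 0.56134

1.796 0.561 0.333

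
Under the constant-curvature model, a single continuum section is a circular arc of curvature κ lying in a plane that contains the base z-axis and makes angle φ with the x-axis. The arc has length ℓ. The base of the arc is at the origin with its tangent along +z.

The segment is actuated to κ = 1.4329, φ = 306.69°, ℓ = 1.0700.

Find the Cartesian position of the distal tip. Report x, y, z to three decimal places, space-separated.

0.401 -0.539 0.697

θ = κ·ℓ = 1.4329 × 1.0700 = 1.53320 rad
ρ = (1 − cos θ)/κ = (1 − 0.03758)/1.4329 = 0.67166
z = sin θ / κ = 0.99929/1.4329 = 0.69739
x = ρ cos φ = 0.67166 × cos(306.69°) = 0.40130
y = ρ sin φ = 0.67166 × sin(306.69°) = -0.53859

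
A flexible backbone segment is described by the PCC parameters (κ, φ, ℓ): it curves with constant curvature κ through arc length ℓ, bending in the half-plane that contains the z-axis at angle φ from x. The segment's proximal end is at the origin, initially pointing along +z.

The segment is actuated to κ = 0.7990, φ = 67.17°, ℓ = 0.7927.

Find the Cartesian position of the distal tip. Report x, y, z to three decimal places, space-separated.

θ = κ·ℓ = 0.7990 × 0.7927 = 0.63337 rad
ρ = (1 − cos θ)/κ = (1 − 0.80604)/0.7990 = 0.24275
z = sin θ / κ = 0.59186/0.7990 = 0.74075
x = ρ cos φ = 0.24275 × cos(67.17°) = 0.09419
y = ρ sin φ = 0.24275 × sin(67.17°) = 0.22374

0.094 0.224 0.741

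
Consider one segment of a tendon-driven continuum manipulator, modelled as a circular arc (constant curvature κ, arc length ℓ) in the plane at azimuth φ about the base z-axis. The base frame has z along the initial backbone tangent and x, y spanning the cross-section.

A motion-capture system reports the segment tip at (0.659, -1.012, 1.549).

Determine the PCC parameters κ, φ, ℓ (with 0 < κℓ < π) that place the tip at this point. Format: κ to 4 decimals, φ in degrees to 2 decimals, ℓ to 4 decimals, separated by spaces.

0.6261 303.07 2.1154

ρ = √(x²+y²) = √(0.659² + -1.012²) = 1.20765
φ = atan2(y, x) mod 360° = atan2(-1.012, 0.659) = 303.0716°
|p|² = ρ² + z² = 1.20765² + 1.549² = 3.85783
κ = 2ρ / |p|² = 2×1.20765 / 3.85783 = 0.62608
θ = 2·atan2(ρ, z) = 2·atan2(1.20765, 1.549) = 1.32440 rad
ℓ = θ/κ = 1.32440/0.62608 = 2.11538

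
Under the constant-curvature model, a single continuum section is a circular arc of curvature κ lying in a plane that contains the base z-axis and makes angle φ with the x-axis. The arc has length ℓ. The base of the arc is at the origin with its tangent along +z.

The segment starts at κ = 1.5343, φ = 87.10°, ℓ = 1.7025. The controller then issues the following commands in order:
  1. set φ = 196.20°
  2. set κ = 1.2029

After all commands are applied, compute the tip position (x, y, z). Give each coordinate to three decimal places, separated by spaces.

-1.165 -0.338 0.738

initial: κ=1.5343, φ=87.10°, ℓ=1.7025
cmd 1: set φ=196.20° → (κ,φ,ℓ)=(1.5343,196.20°,1.7025) → tip=(-1.1661,-0.3388,0.3292)
cmd 2: set κ=1.2029 → (κ,φ,ℓ)=(1.2029,196.20°,1.7025) → tip=(-1.1649,-0.3384,0.7385)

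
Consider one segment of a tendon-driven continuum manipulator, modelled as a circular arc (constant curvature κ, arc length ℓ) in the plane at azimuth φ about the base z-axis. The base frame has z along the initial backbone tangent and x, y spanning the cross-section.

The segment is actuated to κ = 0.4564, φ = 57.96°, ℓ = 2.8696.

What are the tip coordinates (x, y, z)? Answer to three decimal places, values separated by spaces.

0.862 1.378 2.117

θ = κ·ℓ = 0.4564 × 2.8696 = 1.30969 rad
ρ = (1 − cos θ)/κ = (1 − 0.25815)/0.4564 = 1.62543
z = sin θ / κ = 0.96610/0.4564 = 2.11679
x = ρ cos φ = 1.62543 × cos(57.96°) = 0.86231
y = ρ sin φ = 1.62543 × sin(57.96°) = 1.37784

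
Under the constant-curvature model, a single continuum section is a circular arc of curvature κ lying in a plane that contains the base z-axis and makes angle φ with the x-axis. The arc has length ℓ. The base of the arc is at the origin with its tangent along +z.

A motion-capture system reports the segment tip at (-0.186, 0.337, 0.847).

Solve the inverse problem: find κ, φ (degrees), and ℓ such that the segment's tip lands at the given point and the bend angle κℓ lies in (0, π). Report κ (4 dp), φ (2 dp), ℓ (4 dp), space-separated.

0.8894 118.90 0.9592

ρ = √(x²+y²) = √(-0.186² + 0.337²) = 0.38492
φ = atan2(y, x) mod 360° = atan2(0.337, -0.186) = 118.8956°
|p|² = ρ² + z² = 0.38492² + 0.847² = 0.86557
κ = 2ρ / |p|² = 2×0.38492 / 0.86557 = 0.88940
θ = 2·atan2(ρ, z) = 2·atan2(0.38492, 0.847) = 0.85310 rad
ℓ = θ/κ = 0.85310/0.88940 = 0.95919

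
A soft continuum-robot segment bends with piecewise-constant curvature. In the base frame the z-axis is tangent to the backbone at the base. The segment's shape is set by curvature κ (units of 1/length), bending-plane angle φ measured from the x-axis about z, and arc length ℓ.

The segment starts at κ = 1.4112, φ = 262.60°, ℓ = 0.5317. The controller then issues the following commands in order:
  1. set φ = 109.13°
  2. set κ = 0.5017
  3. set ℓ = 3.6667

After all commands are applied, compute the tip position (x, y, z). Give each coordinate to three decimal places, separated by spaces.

-0.827 2.383 1.922

initial: κ=1.4112, φ=262.60°, ℓ=0.5317
cmd 1: set φ=109.13° → (κ,φ,ℓ)=(1.4112,109.13°,0.5317) → tip=(-0.0624,0.1798,0.4832)
cmd 2: set κ=0.5017 → (κ,φ,ℓ)=(0.5017,109.13°,0.5317) → tip=(-0.0231,0.0666,0.5254)
cmd 3: set ℓ=3.6667 → (κ,φ,ℓ)=(0.5017,109.13°,3.6667) → tip=(-0.8267,2.3832,1.9217)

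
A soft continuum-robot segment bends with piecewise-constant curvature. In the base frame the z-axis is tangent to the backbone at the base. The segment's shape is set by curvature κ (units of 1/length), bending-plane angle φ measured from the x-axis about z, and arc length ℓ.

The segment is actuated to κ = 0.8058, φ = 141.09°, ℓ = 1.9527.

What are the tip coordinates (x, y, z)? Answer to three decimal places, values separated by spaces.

θ = κ·ℓ = 0.8058 × 1.9527 = 1.57349 rad
ρ = (1 − cos θ)/κ = (1 − -0.00269)/0.8058 = 1.24434
z = sin θ / κ = 1.00000/0.8058 = 1.24100
x = ρ cos φ = 1.24434 × cos(141.09°) = -0.96826
y = ρ sin φ = 1.24434 × sin(141.09°) = 0.78157

-0.968 0.782 1.241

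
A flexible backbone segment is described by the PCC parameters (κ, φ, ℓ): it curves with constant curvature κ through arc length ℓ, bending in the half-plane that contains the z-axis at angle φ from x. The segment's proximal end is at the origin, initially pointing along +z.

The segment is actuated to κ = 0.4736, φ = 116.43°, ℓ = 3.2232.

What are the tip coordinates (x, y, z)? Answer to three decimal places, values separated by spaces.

-0.898 1.807 2.109

θ = κ·ℓ = 0.4736 × 3.2232 = 1.52651 rad
ρ = (1 − cos θ)/κ = (1 − 0.04427)/0.4736 = 2.01800
z = sin θ / κ = 0.99902/0.4736 = 2.10942
x = ρ cos φ = 2.01800 × cos(116.43°) = -0.89822
y = ρ sin φ = 2.01800 × sin(116.43°) = 1.80708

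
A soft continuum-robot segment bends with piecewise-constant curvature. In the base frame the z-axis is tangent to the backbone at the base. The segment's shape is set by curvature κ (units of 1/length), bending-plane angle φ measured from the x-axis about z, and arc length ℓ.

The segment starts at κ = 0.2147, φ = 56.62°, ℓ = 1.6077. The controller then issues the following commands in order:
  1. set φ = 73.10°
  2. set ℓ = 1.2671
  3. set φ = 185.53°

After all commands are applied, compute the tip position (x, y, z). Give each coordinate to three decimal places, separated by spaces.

initial: κ=0.2147, φ=56.62°, ℓ=1.6077
cmd 1: set φ=73.10° → (κ,φ,ℓ)=(0.2147,73.10°,1.6077) → tip=(0.0799,0.2629,1.5760)
cmd 2: set ℓ=1.2671 → (κ,φ,ℓ)=(0.2147,73.10°,1.2671) → tip=(0.0498,0.1639,1.2515)
cmd 3: set φ=185.53° → (κ,φ,ℓ)=(0.2147,185.53°,1.2671) → tip=(-0.1705,-0.0165,1.2515)

-0.170 -0.017 1.252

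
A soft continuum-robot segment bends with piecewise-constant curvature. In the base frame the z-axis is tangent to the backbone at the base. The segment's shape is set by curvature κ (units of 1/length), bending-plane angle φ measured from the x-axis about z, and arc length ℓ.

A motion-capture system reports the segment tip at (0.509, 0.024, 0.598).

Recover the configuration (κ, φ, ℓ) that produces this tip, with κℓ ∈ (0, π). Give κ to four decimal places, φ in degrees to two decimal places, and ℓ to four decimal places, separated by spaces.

ρ = √(x²+y²) = √(0.509² + 0.024²) = 0.50957
φ = atan2(y, x) mod 360° = atan2(0.024, 0.509) = 2.6996°
|p|² = ρ² + z² = 0.50957² + 0.598² = 0.61726
κ = 2ρ / |p|² = 2×0.50957 / 0.61726 = 1.65105
θ = 2·atan2(ρ, z) = 2·atan2(0.50957, 0.598) = 1.41144 rad
ℓ = θ/κ = 1.41144/1.65105 = 0.85487

1.6511 2.70 0.8549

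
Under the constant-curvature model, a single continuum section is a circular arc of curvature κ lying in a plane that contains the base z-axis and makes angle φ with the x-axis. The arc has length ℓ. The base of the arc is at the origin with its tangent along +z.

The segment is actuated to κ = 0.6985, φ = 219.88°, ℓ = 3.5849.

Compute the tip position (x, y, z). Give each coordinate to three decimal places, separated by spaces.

-1.981 -1.656 0.852

θ = κ·ℓ = 0.6985 × 3.5849 = 2.50405 rad
ρ = (1 − cos θ)/κ = (1 − -0.80356)/0.6985 = 2.58205
z = sin θ / κ = 0.59522/0.6985 = 0.85214
x = ρ cos φ = 2.58205 × cos(219.88°) = -1.98144
y = ρ sin φ = 2.58205 × sin(219.88°) = -1.65556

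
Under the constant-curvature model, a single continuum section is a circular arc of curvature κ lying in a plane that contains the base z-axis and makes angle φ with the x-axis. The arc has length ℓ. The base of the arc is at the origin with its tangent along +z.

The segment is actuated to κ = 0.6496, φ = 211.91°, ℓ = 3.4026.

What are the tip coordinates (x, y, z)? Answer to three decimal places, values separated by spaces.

θ = κ·ℓ = 0.6496 × 3.4026 = 2.21033 rad
ρ = (1 − cos θ)/κ = (1 − -0.59682)/0.6496 = 2.45816
z = sin θ / κ = 0.80237/0.6496 = 1.23518
x = ρ cos φ = 2.45816 × cos(211.91°) = -2.08668
y = ρ sin φ = 2.45816 × sin(211.91°) = -1.29935

-2.087 -1.299 1.235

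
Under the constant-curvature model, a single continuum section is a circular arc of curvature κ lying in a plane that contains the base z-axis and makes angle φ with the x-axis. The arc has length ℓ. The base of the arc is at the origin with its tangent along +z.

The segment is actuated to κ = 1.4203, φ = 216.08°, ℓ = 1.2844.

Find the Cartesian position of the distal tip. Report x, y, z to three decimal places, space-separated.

θ = κ·ℓ = 1.4203 × 1.2844 = 1.82423 rad
ρ = (1 − cos θ)/κ = (1 − -0.25073)/1.4203 = 0.88061
z = sin θ / κ = 0.96806/1.4203 = 0.68159
x = ρ cos φ = 0.88061 × cos(216.08°) = -0.71171
y = ρ sin φ = 0.88061 × sin(216.08°) = -0.51860

-0.712 -0.519 0.682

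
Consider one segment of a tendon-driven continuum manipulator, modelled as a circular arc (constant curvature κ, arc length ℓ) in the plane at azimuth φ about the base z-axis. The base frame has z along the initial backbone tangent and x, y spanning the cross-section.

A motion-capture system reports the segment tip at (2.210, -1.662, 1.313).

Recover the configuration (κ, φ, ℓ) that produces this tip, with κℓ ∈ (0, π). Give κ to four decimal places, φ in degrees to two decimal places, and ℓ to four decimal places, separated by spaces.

ρ = √(x²+y²) = √(2.210² + -1.662²) = 2.76520
φ = atan2(y, x) mod 360° = atan2(-1.662, 2.210) = 323.0555°
|p|² = ρ² + z² = 2.76520² + 1.313² = 9.37031
κ = 2ρ / |p|² = 2×2.76520 / 9.37031 = 0.59020
θ = 2·atan2(ρ, z) = 2·atan2(2.76520, 1.313) = 2.25497 rad
ℓ = θ/κ = 2.25497/0.59020 = 3.82066

0.5902 323.06 3.8207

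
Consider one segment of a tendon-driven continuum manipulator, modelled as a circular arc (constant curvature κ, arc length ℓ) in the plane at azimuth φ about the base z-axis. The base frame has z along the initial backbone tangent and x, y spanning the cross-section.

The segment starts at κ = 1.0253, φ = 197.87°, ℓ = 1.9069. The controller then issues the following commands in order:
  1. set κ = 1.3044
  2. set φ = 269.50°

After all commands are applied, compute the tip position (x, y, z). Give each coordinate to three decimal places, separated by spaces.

initial: κ=1.0253, φ=197.87°, ℓ=1.9069
cmd 1: set κ=1.3044 → (κ,φ,ℓ)=(1.3044,197.87°,1.9069) → tip=(-1.3086,-0.4219,0.4665)
cmd 2: set φ=269.50° → (κ,φ,ℓ)=(1.3044,269.50°,1.9069) → tip=(-0.0120,-1.3749,0.4665)

-0.012 -1.375 0.467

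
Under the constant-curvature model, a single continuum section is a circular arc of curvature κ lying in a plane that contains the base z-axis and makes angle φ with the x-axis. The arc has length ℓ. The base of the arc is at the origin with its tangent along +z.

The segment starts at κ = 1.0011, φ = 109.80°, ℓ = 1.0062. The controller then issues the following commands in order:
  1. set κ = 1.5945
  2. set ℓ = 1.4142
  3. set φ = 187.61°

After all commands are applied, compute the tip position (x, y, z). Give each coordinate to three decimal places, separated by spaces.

-1.015 -0.136 0.486

initial: κ=1.0011, φ=109.80°, ℓ=1.0062
cmd 1: set κ=1.5945 → (κ,φ,ℓ)=(1.5945,109.80°,1.0062) → tip=(-0.2196,0.6099,0.6268)
cmd 2: set ℓ=1.4142 → (κ,φ,ℓ)=(1.5945,109.80°,1.4142) → tip=(-0.3467,0.9630,0.4860)
cmd 3: set φ=187.61° → (κ,φ,ℓ)=(1.5945,187.61°,1.4142) → tip=(-1.0145,-0.1355,0.4860)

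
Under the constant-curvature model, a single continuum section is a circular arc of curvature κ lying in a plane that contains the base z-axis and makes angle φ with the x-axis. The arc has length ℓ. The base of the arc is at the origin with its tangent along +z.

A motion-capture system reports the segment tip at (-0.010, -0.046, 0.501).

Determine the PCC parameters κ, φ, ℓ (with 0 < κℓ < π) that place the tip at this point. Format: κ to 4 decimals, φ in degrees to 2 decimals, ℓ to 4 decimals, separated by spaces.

ρ = √(x²+y²) = √(-0.010² + -0.046²) = 0.04707
φ = atan2(y, x) mod 360° = atan2(-0.046, -0.010) = 257.7352°
|p|² = ρ² + z² = 0.04707² + 0.501² = 0.25322
κ = 2ρ / |p|² = 2×0.04707 / 0.25322 = 0.37181
θ = 2·atan2(ρ, z) = 2·atan2(0.04707, 0.501) = 0.18737 rad
ℓ = θ/κ = 0.18737/0.37181 = 0.50394

0.3718 257.74 0.5039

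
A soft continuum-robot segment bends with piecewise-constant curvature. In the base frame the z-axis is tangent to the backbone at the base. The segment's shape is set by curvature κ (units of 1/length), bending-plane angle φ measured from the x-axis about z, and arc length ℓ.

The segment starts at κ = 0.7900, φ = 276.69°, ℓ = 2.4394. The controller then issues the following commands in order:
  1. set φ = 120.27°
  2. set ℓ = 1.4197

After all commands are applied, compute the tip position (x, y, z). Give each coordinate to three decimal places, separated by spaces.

initial: κ=0.7900, φ=276.69°, ℓ=2.4394
cmd 1: set φ=120.27° → (κ,φ,ℓ)=(0.7900,120.27°,2.4394) → tip=(-0.8607,1.4746,1.1863)
cmd 2: set ℓ=1.4197 → (κ,φ,ℓ)=(0.7900,120.27°,1.4197) → tip=(-0.3610,0.6185,1.1402)

-0.361 0.618 1.140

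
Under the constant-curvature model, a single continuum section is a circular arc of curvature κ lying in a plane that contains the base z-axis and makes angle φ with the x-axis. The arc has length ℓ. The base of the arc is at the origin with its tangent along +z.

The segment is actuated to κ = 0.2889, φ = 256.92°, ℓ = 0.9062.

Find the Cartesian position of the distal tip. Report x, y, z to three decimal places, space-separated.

-0.027 -0.115 0.896

θ = κ·ℓ = 0.2889 × 0.9062 = 0.26180 rad
ρ = (1 − cos θ)/κ = (1 − 0.96593)/0.2889 = 0.11795
z = sin θ / κ = 0.25882/0.2889 = 0.89588
x = ρ cos φ = 0.11795 × cos(256.92°) = -0.02669
y = ρ sin φ = 0.11795 × sin(256.92°) = -0.11489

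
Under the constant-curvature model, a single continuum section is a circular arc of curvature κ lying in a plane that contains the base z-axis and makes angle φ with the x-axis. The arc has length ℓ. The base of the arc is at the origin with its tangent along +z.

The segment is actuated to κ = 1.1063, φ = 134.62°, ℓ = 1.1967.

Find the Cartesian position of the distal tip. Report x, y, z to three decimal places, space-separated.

-0.480 0.486 0.877

θ = κ·ℓ = 1.1063 × 1.1967 = 1.32391 rad
ρ = (1 − cos θ)/κ = (1 − 0.24439)/1.1063 = 0.68301
z = sin θ / κ = 0.96968/1.1063 = 0.87651
x = ρ cos φ = 0.68301 × cos(134.62°) = -0.47975
y = ρ sin φ = 0.68301 × sin(134.62°) = 0.48615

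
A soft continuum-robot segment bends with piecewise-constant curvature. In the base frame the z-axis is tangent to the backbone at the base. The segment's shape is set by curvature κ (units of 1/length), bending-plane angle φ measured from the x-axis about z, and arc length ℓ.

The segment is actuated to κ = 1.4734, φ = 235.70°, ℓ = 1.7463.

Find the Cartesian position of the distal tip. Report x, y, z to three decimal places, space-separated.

-0.705 -1.033 0.365

θ = κ·ℓ = 1.4734 × 1.7463 = 2.57300 rad
ρ = (1 − cos θ)/κ = (1 − -0.84266)/1.4734 = 1.25062
z = sin θ / κ = 0.53845/1.4734 = 0.36545
x = ρ cos φ = 1.25062 × cos(235.70°) = -0.70476
y = ρ sin φ = 1.25062 × sin(235.70°) = -1.03313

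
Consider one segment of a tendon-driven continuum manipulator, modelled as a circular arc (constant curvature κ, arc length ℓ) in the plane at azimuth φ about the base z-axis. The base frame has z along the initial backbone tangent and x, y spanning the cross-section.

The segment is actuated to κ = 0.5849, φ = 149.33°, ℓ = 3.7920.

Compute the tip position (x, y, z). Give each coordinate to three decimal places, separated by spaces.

θ = κ·ℓ = 0.5849 × 3.7920 = 2.21794 rad
ρ = (1 − cos θ)/κ = (1 − -0.60291)/0.5849 = 2.74049
z = sin θ / κ = 0.79781/0.5849 = 1.36401
x = ρ cos φ = 2.74049 × cos(149.33°) = -2.35715
y = ρ sin φ = 2.74049 × sin(149.33°) = 1.39790

-2.357 1.398 1.364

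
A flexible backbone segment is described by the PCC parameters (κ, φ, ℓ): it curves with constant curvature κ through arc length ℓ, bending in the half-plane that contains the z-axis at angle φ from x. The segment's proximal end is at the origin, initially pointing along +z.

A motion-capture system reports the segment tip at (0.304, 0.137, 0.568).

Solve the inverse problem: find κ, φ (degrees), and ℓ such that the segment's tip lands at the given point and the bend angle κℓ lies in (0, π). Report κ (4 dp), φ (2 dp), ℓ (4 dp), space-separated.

ρ = √(x²+y²) = √(0.304² + 0.137²) = 0.33344
φ = atan2(y, x) mod 360° = atan2(0.137, 0.304) = 24.2591°
|p|² = ρ² + z² = 0.33344² + 0.568² = 0.43381
κ = 2ρ / |p|² = 2×0.33344 / 0.43381 = 1.53729
θ = 2·atan2(ρ, z) = 2·atan2(0.33344, 0.568) = 1.06169 rad
ℓ = θ/κ = 1.06169/1.53729 = 0.69062

1.5373 24.26 0.6906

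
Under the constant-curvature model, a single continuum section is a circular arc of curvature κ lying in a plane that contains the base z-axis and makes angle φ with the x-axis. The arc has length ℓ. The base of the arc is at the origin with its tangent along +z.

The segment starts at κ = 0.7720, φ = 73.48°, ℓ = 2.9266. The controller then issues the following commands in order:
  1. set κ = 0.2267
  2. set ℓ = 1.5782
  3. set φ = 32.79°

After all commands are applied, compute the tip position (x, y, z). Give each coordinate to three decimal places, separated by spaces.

0.235 0.151 1.545

initial: κ=0.7720, φ=73.48°, ℓ=2.9266
cmd 1: set κ=0.2267 → (κ,φ,ℓ)=(0.2267,73.48°,2.9266) → tip=(0.2661,0.8971,2.7166)
cmd 2: set ℓ=1.5782 → (κ,φ,ℓ)=(0.2267,73.48°,1.5782) → tip=(0.0794,0.2678,1.5447)
cmd 3: set φ=32.79° → (κ,φ,ℓ)=(0.2267,32.79°,1.5782) → tip=(0.2348,0.1513,1.5447)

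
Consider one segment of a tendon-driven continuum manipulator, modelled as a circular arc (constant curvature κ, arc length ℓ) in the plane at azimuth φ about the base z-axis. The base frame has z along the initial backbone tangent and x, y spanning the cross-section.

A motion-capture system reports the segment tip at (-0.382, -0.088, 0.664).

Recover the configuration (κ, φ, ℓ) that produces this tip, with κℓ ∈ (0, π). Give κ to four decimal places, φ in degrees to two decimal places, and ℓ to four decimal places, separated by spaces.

1.3186 192.97 0.8089

ρ = √(x²+y²) = √(-0.382² + -0.088²) = 0.39201
φ = atan2(y, x) mod 360° = atan2(-0.088, -0.382) = 192.9727°
|p|² = ρ² + z² = 0.39201² + 0.664² = 0.59456
κ = 2ρ / |p|² = 2×0.39201 / 0.59456 = 1.31863
θ = 2·atan2(ρ, z) = 2·atan2(0.39201, 0.664) = 1.06662 rad
ℓ = θ/κ = 1.06662/1.31863 = 0.80888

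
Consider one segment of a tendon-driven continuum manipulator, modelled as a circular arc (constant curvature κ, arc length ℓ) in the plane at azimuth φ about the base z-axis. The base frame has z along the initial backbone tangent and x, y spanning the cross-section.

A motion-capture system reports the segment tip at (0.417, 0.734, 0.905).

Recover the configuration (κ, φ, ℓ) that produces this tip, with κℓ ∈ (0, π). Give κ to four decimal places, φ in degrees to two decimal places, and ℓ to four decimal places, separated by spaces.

ρ = √(x²+y²) = √(0.417² + 0.734²) = 0.84418
φ = atan2(y, x) mod 360° = atan2(0.734, 0.417) = 60.3982°
|p|² = ρ² + z² = 0.84418² + 0.905² = 1.53167
κ = 2ρ / |p|² = 2×0.84418 / 1.53167 = 1.10230
θ = 2·atan2(ρ, z) = 2·atan2(0.84418, 0.905) = 1.50129 rad
ℓ = θ/κ = 1.50129/1.10230 = 1.36195

1.1023 60.40 1.3620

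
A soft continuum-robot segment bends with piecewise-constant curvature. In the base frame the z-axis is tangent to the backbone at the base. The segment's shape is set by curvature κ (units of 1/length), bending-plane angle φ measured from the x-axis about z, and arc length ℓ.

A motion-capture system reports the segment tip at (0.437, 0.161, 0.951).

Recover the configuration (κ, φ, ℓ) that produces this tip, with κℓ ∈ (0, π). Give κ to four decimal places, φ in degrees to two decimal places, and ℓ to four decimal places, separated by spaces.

ρ = √(x²+y²) = √(0.437² + 0.161²) = 0.46571
φ = atan2(y, x) mod 360° = atan2(0.161, 0.437) = 20.2249°
|p|² = ρ² + z² = 0.46571² + 0.951² = 1.12129
κ = 2ρ / |p|² = 2×0.46571 / 1.12129 = 0.83068
θ = 2·atan2(ρ, z) = 2·atan2(0.46571, 0.951) = 0.91076 rad
ℓ = θ/κ = 0.91076/0.83068 = 1.09641

0.8307 20.22 1.0964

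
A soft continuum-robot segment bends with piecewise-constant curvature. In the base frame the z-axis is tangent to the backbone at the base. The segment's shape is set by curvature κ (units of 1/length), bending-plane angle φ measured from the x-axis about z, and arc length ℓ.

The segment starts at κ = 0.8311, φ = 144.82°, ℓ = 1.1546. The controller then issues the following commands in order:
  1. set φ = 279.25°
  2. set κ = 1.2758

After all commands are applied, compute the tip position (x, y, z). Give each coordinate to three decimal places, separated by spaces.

initial: κ=0.8311, φ=144.82°, ℓ=1.1546
cmd 1: set φ=279.25° → (κ,φ,ℓ)=(0.8311,279.25°,1.1546) → tip=(0.0824,-0.5061,0.9854)
cmd 2: set κ=1.2758 → (κ,φ,ℓ)=(1.2758,279.25°,1.1546) → tip=(0.1137,-0.6981,0.7801)

0.114 -0.698 0.780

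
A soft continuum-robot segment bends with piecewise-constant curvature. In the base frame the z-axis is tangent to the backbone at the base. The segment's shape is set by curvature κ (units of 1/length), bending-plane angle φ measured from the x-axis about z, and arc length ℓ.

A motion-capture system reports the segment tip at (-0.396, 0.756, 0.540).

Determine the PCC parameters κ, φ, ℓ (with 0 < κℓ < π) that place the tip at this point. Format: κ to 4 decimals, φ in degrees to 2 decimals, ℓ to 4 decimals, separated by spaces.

ρ = √(x²+y²) = √(-0.396² + 0.756²) = 0.85344
φ = atan2(y, x) mod 360° = atan2(0.756, -0.396) = 117.6460°
|p|² = ρ² + z² = 0.85344² + 0.540² = 1.01995
κ = 2ρ / |p|² = 2×0.85344 / 1.01995 = 1.67348
θ = 2·atan2(ρ, z) = 2·atan2(0.85344, 0.540) = 2.01331 rad
ℓ = θ/κ = 2.01331/1.67348 = 1.20306

1.6735 117.65 1.2031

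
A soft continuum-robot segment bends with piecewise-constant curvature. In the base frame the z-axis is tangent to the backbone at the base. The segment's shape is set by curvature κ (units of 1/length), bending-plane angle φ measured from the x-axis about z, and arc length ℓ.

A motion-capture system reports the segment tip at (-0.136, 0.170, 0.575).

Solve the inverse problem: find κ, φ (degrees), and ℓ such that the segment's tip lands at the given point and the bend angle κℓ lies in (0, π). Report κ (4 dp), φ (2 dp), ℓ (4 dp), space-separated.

ρ = √(x²+y²) = √(-0.136² + 0.170²) = 0.21771
φ = atan2(y, x) mod 360° = atan2(0.170, -0.136) = 128.6598°
|p|² = ρ² + z² = 0.21771² + 0.575² = 0.37802
κ = 2ρ / |p|² = 2×0.21771 / 0.37802 = 1.15182
θ = 2·atan2(ρ, z) = 2·atan2(0.21771, 0.575) = 0.72388 rad
ℓ = θ/κ = 0.72388/1.15182 = 0.62847

1.1518 128.66 0.6285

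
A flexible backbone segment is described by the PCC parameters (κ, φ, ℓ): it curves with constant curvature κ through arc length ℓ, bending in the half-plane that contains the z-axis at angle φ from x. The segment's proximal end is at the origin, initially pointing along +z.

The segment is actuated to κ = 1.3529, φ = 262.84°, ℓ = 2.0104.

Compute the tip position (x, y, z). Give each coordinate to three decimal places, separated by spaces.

-0.176 -1.403 0.303

θ = κ·ℓ = 1.3529 × 2.0104 = 2.71987 rad
ρ = (1 − cos θ)/κ = (1 − -0.91239)/1.3529 = 1.41355
z = sin θ / κ = 0.40933/1.3529 = 0.30256
x = ρ cos φ = 1.41355 × cos(262.84°) = -0.17619
y = ρ sin φ = 1.41355 × sin(262.84°) = -1.40252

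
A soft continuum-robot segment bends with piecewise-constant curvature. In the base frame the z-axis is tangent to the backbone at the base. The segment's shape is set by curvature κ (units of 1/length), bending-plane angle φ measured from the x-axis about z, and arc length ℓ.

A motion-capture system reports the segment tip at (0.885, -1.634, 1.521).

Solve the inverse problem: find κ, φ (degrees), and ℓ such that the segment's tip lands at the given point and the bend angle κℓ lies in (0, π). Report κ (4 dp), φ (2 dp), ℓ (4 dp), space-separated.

ρ = √(x²+y²) = √(0.885² + -1.634²) = 1.85827
φ = atan2(y, x) mod 360° = atan2(-1.634, 0.885) = 298.4407°
|p|² = ρ² + z² = 1.85827² + 1.521² = 5.76662
κ = 2ρ / |p|² = 2×1.85827 / 5.76662 = 0.64449
θ = 2·atan2(ρ, z) = 2·atan2(1.85827, 1.521) = 1.76975 rad
ℓ = θ/κ = 1.76975/0.64449 = 2.74596

0.6445 298.44 2.7460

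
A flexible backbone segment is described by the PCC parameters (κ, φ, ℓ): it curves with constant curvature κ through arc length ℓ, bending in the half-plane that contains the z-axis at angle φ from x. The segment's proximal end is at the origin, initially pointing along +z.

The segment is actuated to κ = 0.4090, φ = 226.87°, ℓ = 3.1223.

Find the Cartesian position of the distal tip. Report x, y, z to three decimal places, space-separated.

θ = κ·ℓ = 0.4090 × 3.1223 = 1.27702 rad
ρ = (1 − cos θ)/κ = (1 − 0.28957)/0.4090 = 1.73700
z = sin θ / κ = 0.95716/0.4090 = 2.34024
x = ρ cos φ = 1.73700 × cos(226.87°) = -1.18751
y = ρ sin φ = 1.73700 × sin(226.87°) = -1.26767

-1.188 -1.268 2.340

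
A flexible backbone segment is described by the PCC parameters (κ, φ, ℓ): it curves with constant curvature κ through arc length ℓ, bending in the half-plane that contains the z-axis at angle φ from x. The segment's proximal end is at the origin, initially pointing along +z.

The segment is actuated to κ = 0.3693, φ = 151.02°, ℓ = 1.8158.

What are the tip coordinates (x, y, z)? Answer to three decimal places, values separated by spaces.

-0.513 0.284 1.683

θ = κ·ℓ = 0.3693 × 1.8158 = 0.67057 rad
ρ = (1 − cos θ)/κ = (1 − 0.78346)/0.3693 = 0.58634
z = sin θ / κ = 0.62144/0.3693 = 1.68274
x = ρ cos φ = 0.58634 × cos(151.02°) = -0.51292
y = ρ sin φ = 0.58634 × sin(151.02°) = 0.28408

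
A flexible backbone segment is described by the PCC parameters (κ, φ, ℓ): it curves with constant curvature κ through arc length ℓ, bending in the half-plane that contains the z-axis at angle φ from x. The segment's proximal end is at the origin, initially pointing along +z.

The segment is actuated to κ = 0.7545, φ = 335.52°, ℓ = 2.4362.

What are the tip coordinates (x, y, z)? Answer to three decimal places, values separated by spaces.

1.525 -0.694 1.278

θ = κ·ℓ = 0.7545 × 2.4362 = 1.83811 rad
ρ = (1 − cos θ)/κ = (1 − -0.26414)/0.7545 = 1.67547
z = sin θ / κ = 0.96448/0.7545 = 1.27831
x = ρ cos φ = 1.67547 × cos(335.52°) = 1.52486
y = ρ sin φ = 1.67547 × sin(335.52°) = -0.69428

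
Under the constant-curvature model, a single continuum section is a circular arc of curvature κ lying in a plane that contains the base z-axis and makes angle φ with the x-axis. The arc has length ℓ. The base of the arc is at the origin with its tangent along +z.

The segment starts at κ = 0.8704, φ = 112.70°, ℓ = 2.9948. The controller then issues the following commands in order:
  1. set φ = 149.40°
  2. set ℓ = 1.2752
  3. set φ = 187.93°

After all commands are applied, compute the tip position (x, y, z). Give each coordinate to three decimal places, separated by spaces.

initial: κ=0.8704, φ=112.70°, ℓ=2.9948
cmd 1: set φ=149.40° → (κ,φ,ℓ)=(0.8704,149.40°,2.9948) → tip=(-1.8397,1.0880,0.5857)
cmd 2: set ℓ=1.2752 → (κ,φ,ℓ)=(0.8704,149.40°,1.2752) → tip=(-0.5491,0.3247,1.0290)
cmd 3: set φ=187.93° → (κ,φ,ℓ)=(0.8704,187.93°,1.2752) → tip=(-0.6319,-0.0880,1.0290)

-0.632 -0.088 1.029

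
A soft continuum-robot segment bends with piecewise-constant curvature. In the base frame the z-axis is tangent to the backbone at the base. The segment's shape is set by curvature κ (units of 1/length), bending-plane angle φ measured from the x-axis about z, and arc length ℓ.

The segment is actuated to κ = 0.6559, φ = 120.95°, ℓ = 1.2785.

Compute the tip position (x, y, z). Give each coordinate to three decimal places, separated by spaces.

-0.260 0.433 1.134

θ = κ·ℓ = 0.6559 × 1.2785 = 0.83857 rad
ρ = (1 − cos θ)/κ = (1 − 0.66853)/0.6559 = 0.50537
z = sin θ / κ = 0.74369/0.6559 = 1.13384
x = ρ cos φ = 0.50537 × cos(120.95°) = -0.25991
y = ρ sin φ = 0.50537 × sin(120.95°) = 0.43341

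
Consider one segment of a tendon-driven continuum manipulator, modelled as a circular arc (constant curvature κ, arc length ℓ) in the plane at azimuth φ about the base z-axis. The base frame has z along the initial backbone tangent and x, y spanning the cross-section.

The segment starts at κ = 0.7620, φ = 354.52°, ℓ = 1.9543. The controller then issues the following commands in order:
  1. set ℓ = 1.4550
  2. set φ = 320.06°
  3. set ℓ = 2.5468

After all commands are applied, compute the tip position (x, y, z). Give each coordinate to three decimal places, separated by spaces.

1.370 -1.147 1.224

initial: κ=0.7620, φ=354.52°, ℓ=1.9543
cmd 1: set ℓ=1.4550 → (κ,φ,ℓ)=(0.7620,354.52°,1.4550) → tip=(0.7240,-0.0695,1.1747)
cmd 2: set φ=320.06° → (κ,φ,ℓ)=(0.7620,320.06°,1.4550) → tip=(0.5576,-0.4669,1.1747)
cmd 3: set ℓ=2.5468 → (κ,φ,ℓ)=(0.7620,320.06°,2.5468) → tip=(1.3699,-1.1471,1.2236)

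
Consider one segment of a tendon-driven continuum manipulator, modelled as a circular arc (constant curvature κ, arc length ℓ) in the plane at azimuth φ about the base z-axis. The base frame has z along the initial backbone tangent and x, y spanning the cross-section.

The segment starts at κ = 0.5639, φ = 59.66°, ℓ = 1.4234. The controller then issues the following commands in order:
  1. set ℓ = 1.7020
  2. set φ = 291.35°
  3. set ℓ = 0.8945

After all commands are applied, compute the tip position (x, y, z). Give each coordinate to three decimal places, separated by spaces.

0.080 -0.206 0.857

initial: κ=0.5639, φ=59.66°, ℓ=1.4234
cmd 1: set ℓ=1.7020 → (κ,φ,ℓ)=(0.5639,59.66°,1.7020) → tip=(0.3819,0.6524,1.4525)
cmd 2: set φ=291.35° → (κ,φ,ℓ)=(0.5639,291.35°,1.7020) → tip=(0.2752,-0.7041,1.4525)
cmd 3: set ℓ=0.8945 → (κ,φ,ℓ)=(0.5639,291.35°,0.8945) → tip=(0.0804,-0.2057,0.8570)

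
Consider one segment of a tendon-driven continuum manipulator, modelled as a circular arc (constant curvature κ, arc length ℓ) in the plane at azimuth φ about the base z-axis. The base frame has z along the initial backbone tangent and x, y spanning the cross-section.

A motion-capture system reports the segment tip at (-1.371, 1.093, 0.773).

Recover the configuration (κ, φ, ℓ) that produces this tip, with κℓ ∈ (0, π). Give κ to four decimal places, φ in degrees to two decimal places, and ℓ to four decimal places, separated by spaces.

0.9550 141.44 2.4199

ρ = √(x²+y²) = √(-1.371² + 1.093²) = 1.75337
φ = atan2(y, x) mod 360° = atan2(1.093, -1.371) = 141.4372°
|p|² = ρ² + z² = 1.75337² + 0.773² = 3.67182
κ = 2ρ / |p|² = 2×1.75337 / 3.67182 = 0.95504
θ = 2·atan2(ρ, z) = 2·atan2(1.75337, 0.773) = 2.31113 rad
ℓ = θ/κ = 2.31113/0.95504 = 2.41993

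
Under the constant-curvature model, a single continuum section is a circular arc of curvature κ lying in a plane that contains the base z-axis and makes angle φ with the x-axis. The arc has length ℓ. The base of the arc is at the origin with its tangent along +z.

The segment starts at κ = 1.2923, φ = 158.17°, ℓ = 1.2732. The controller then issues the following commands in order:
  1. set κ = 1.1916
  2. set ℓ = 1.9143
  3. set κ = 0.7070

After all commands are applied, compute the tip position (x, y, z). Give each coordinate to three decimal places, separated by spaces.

initial: κ=1.2923, φ=158.17°, ℓ=1.2732
cmd 1: set κ=1.1916 → (κ,φ,ℓ)=(1.1916,158.17°,1.2732) → tip=(-0.7373,0.2953,0.8380)
cmd 2: set ℓ=1.9143 → (κ,φ,ℓ)=(1.1916,158.17°,1.9143) → tip=(-1.2870,0.5155,0.6363)
cmd 3: set κ=0.7070 → (κ,φ,ℓ)=(0.7070,158.17°,1.9143) → tip=(-1.0298,0.4125,1.3811)

-1.030 0.413 1.381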